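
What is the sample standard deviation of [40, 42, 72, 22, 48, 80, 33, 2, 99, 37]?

28.745

Step 1: Compute the mean: 47.5
Step 2: Sum of squared deviations from the mean: 7436.5
Step 3: Sample variance = 7436.5 / 9 = 826.2778
Step 4: Standard deviation = sqrt(826.2778) = 28.745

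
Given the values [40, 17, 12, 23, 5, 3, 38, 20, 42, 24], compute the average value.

22.4

Step 1: Sum all values: 40 + 17 + 12 + 23 + 5 + 3 + 38 + 20 + 42 + 24 = 224
Step 2: Count the number of values: n = 10
Step 3: Mean = sum / n = 224 / 10 = 22.4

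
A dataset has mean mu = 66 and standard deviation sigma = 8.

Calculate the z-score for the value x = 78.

1.5

Step 1: Recall the z-score formula: z = (x - mu) / sigma
Step 2: Substitute values: z = (78 - 66) / 8
Step 3: z = 12 / 8 = 1.5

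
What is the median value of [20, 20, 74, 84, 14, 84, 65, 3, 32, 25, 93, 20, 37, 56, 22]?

32

Step 1: Sort the data in ascending order: [3, 14, 20, 20, 20, 22, 25, 32, 37, 56, 65, 74, 84, 84, 93]
Step 2: The number of values is n = 15.
Step 3: Since n is odd, the median is the middle value at position 8: 32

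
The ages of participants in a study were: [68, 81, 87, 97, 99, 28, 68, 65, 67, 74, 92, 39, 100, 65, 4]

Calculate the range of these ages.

96

Step 1: Identify the maximum value: max = 100
Step 2: Identify the minimum value: min = 4
Step 3: Range = max - min = 100 - 4 = 96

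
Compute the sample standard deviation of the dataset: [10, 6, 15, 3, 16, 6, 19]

6.0474

Step 1: Compute the mean: 10.7143
Step 2: Sum of squared deviations from the mean: 219.4286
Step 3: Sample variance = 219.4286 / 6 = 36.5714
Step 4: Standard deviation = sqrt(36.5714) = 6.0474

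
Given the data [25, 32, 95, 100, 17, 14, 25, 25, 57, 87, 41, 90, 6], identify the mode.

25

Step 1: Count the frequency of each value:
  6: appears 1 time(s)
  14: appears 1 time(s)
  17: appears 1 time(s)
  25: appears 3 time(s)
  32: appears 1 time(s)
  41: appears 1 time(s)
  57: appears 1 time(s)
  87: appears 1 time(s)
  90: appears 1 time(s)
  95: appears 1 time(s)
  100: appears 1 time(s)
Step 2: The value 25 appears most frequently (3 times).
Step 3: Mode = 25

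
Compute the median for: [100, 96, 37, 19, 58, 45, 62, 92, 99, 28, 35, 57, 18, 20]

51

Step 1: Sort the data in ascending order: [18, 19, 20, 28, 35, 37, 45, 57, 58, 62, 92, 96, 99, 100]
Step 2: The number of values is n = 14.
Step 3: Since n is even, the median is the average of positions 7 and 8:
  Median = (45 + 57) / 2 = 51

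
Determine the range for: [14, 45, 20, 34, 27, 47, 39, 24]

33

Step 1: Identify the maximum value: max = 47
Step 2: Identify the minimum value: min = 14
Step 3: Range = max - min = 47 - 14 = 33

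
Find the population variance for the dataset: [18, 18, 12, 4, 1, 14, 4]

42.9796

Step 1: Compute the mean: (18 + 18 + 12 + 4 + 1 + 14 + 4) / 7 = 10.1429
Step 2: Compute squared deviations from the mean:
  (18 - 10.1429)^2 = 61.7347
  (18 - 10.1429)^2 = 61.7347
  (12 - 10.1429)^2 = 3.449
  (4 - 10.1429)^2 = 37.7347
  (1 - 10.1429)^2 = 83.5918
  (14 - 10.1429)^2 = 14.8776
  (4 - 10.1429)^2 = 37.7347
Step 3: Sum of squared deviations = 300.8571
Step 4: Population variance = 300.8571 / 7 = 42.9796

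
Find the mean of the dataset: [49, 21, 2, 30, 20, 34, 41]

28.1429

Step 1: Sum all values: 49 + 21 + 2 + 30 + 20 + 34 + 41 = 197
Step 2: Count the number of values: n = 7
Step 3: Mean = sum / n = 197 / 7 = 28.1429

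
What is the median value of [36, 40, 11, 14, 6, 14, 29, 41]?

21.5

Step 1: Sort the data in ascending order: [6, 11, 14, 14, 29, 36, 40, 41]
Step 2: The number of values is n = 8.
Step 3: Since n is even, the median is the average of positions 4 and 5:
  Median = (14 + 29) / 2 = 21.5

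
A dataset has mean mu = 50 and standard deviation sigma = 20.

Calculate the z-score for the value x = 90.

2

Step 1: Recall the z-score formula: z = (x - mu) / sigma
Step 2: Substitute values: z = (90 - 50) / 20
Step 3: z = 40 / 20 = 2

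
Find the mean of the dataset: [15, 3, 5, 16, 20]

11.8

Step 1: Sum all values: 15 + 3 + 5 + 16 + 20 = 59
Step 2: Count the number of values: n = 5
Step 3: Mean = sum / n = 59 / 5 = 11.8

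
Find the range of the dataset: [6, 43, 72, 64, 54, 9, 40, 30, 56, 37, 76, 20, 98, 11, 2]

96

Step 1: Identify the maximum value: max = 98
Step 2: Identify the minimum value: min = 2
Step 3: Range = max - min = 98 - 2 = 96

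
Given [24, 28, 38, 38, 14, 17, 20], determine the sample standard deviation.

9.6239

Step 1: Compute the mean: 25.5714
Step 2: Sum of squared deviations from the mean: 555.7143
Step 3: Sample variance = 555.7143 / 6 = 92.619
Step 4: Standard deviation = sqrt(92.619) = 9.6239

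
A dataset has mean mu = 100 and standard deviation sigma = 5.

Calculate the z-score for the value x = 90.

-2

Step 1: Recall the z-score formula: z = (x - mu) / sigma
Step 2: Substitute values: z = (90 - 100) / 5
Step 3: z = -10 / 5 = -2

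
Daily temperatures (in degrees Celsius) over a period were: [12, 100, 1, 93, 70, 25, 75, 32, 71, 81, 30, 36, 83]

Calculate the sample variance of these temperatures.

1082.2692

Step 1: Compute the mean: (12 + 100 + 1 + 93 + 70 + 25 + 75 + 32 + 71 + 81 + 30 + 36 + 83) / 13 = 54.5385
Step 2: Compute squared deviations from the mean:
  (12 - 54.5385)^2 = 1809.5207
  (100 - 54.5385)^2 = 2066.7515
  (1 - 54.5385)^2 = 2866.3669
  (93 - 54.5385)^2 = 1479.2899
  (70 - 54.5385)^2 = 239.0592
  (25 - 54.5385)^2 = 872.5207
  (75 - 54.5385)^2 = 418.6746
  (32 - 54.5385)^2 = 507.9822
  (71 - 54.5385)^2 = 270.9822
  (81 - 54.5385)^2 = 700.213
  (30 - 54.5385)^2 = 602.1361
  (36 - 54.5385)^2 = 343.6746
  (83 - 54.5385)^2 = 810.0592
Step 3: Sum of squared deviations = 12987.2308
Step 4: Sample variance = 12987.2308 / 12 = 1082.2692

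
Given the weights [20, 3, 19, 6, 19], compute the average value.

13.4

Step 1: Sum all values: 20 + 3 + 19 + 6 + 19 = 67
Step 2: Count the number of values: n = 5
Step 3: Mean = sum / n = 67 / 5 = 13.4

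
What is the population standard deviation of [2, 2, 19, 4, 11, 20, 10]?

7.0247

Step 1: Compute the mean: 9.7143
Step 2: Sum of squared deviations from the mean: 345.4286
Step 3: Population variance = 345.4286 / 7 = 49.3469
Step 4: Standard deviation = sqrt(49.3469) = 7.0247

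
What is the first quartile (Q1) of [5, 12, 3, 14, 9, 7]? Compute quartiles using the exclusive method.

4.5

Step 1: Sort the data: [3, 5, 7, 9, 12, 14]
Step 2: n = 6
Step 3: Using the exclusive quartile method:
  Q1 = 4.5
  Q2 (median) = 8
  Q3 = 12.5
  IQR = Q3 - Q1 = 12.5 - 4.5 = 8
Step 4: Q1 = 4.5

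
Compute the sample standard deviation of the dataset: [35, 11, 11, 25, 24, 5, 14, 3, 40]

13.048

Step 1: Compute the mean: 18.6667
Step 2: Sum of squared deviations from the mean: 1362
Step 3: Sample variance = 1362 / 8 = 170.25
Step 4: Standard deviation = sqrt(170.25) = 13.048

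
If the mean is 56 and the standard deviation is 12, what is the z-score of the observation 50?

-0.5

Step 1: Recall the z-score formula: z = (x - mu) / sigma
Step 2: Substitute values: z = (50 - 56) / 12
Step 3: z = -6 / 12 = -0.5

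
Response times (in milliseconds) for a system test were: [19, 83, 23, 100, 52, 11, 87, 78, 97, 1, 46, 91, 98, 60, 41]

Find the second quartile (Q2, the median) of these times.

60

Step 1: Sort the data: [1, 11, 19, 23, 41, 46, 52, 60, 78, 83, 87, 91, 97, 98, 100]
Step 2: n = 15
Step 3: Q2 is the median. Since n is odd, it is the middle value at position 8: 60
Step 4: Q2 = 60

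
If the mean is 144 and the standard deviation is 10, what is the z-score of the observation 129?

-1.5

Step 1: Recall the z-score formula: z = (x - mu) / sigma
Step 2: Substitute values: z = (129 - 144) / 10
Step 3: z = -15 / 10 = -1.5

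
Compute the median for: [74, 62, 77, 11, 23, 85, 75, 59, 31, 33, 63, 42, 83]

62

Step 1: Sort the data in ascending order: [11, 23, 31, 33, 42, 59, 62, 63, 74, 75, 77, 83, 85]
Step 2: The number of values is n = 13.
Step 3: Since n is odd, the median is the middle value at position 7: 62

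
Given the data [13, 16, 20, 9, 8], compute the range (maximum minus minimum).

12

Step 1: Identify the maximum value: max = 20
Step 2: Identify the minimum value: min = 8
Step 3: Range = max - min = 20 - 8 = 12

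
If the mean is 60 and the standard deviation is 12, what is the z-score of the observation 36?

-2

Step 1: Recall the z-score formula: z = (x - mu) / sigma
Step 2: Substitute values: z = (36 - 60) / 12
Step 3: z = -24 / 12 = -2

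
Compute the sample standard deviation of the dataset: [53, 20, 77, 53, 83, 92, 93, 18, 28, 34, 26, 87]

29.7209

Step 1: Compute the mean: 55.3333
Step 2: Sum of squared deviations from the mean: 9716.6667
Step 3: Sample variance = 9716.6667 / 11 = 883.3333
Step 4: Standard deviation = sqrt(883.3333) = 29.7209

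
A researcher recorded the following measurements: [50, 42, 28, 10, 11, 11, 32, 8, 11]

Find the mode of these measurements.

11

Step 1: Count the frequency of each value:
  8: appears 1 time(s)
  10: appears 1 time(s)
  11: appears 3 time(s)
  28: appears 1 time(s)
  32: appears 1 time(s)
  42: appears 1 time(s)
  50: appears 1 time(s)
Step 2: The value 11 appears most frequently (3 times).
Step 3: Mode = 11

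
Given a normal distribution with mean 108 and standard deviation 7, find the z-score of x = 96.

-1.7143

Step 1: Recall the z-score formula: z = (x - mu) / sigma
Step 2: Substitute values: z = (96 - 108) / 7
Step 3: z = -12 / 7 = -1.7143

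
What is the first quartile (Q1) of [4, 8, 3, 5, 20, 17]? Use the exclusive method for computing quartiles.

3.75

Step 1: Sort the data: [3, 4, 5, 8, 17, 20]
Step 2: n = 6
Step 3: Using the exclusive quartile method:
  Q1 = 3.75
  Q2 (median) = 6.5
  Q3 = 17.75
  IQR = Q3 - Q1 = 17.75 - 3.75 = 14
Step 4: Q1 = 3.75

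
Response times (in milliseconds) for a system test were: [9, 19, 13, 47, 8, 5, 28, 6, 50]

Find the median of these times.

13

Step 1: Sort the data in ascending order: [5, 6, 8, 9, 13, 19, 28, 47, 50]
Step 2: The number of values is n = 9.
Step 3: Since n is odd, the median is the middle value at position 5: 13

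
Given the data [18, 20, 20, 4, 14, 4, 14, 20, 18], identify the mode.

20

Step 1: Count the frequency of each value:
  4: appears 2 time(s)
  14: appears 2 time(s)
  18: appears 2 time(s)
  20: appears 3 time(s)
Step 2: The value 20 appears most frequently (3 times).
Step 3: Mode = 20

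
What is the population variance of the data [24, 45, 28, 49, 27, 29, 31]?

80.2041

Step 1: Compute the mean: (24 + 45 + 28 + 49 + 27 + 29 + 31) / 7 = 33.2857
Step 2: Compute squared deviations from the mean:
  (24 - 33.2857)^2 = 86.2245
  (45 - 33.2857)^2 = 137.2245
  (28 - 33.2857)^2 = 27.9388
  (49 - 33.2857)^2 = 246.9388
  (27 - 33.2857)^2 = 39.5102
  (29 - 33.2857)^2 = 18.3673
  (31 - 33.2857)^2 = 5.2245
Step 3: Sum of squared deviations = 561.4286
Step 4: Population variance = 561.4286 / 7 = 80.2041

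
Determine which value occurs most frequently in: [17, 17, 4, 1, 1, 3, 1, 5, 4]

1

Step 1: Count the frequency of each value:
  1: appears 3 time(s)
  3: appears 1 time(s)
  4: appears 2 time(s)
  5: appears 1 time(s)
  17: appears 2 time(s)
Step 2: The value 1 appears most frequently (3 times).
Step 3: Mode = 1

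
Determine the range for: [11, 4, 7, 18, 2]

16

Step 1: Identify the maximum value: max = 18
Step 2: Identify the minimum value: min = 2
Step 3: Range = max - min = 18 - 2 = 16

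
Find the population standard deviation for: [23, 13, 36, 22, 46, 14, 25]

10.9395

Step 1: Compute the mean: 25.5714
Step 2: Sum of squared deviations from the mean: 837.7143
Step 3: Population variance = 837.7143 / 7 = 119.6735
Step 4: Standard deviation = sqrt(119.6735) = 10.9395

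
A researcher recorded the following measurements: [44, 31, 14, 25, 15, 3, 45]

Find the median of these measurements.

25

Step 1: Sort the data in ascending order: [3, 14, 15, 25, 31, 44, 45]
Step 2: The number of values is n = 7.
Step 3: Since n is odd, the median is the middle value at position 4: 25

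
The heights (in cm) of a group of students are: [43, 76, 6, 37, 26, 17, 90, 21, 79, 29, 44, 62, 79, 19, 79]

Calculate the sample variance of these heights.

779.8381

Step 1: Compute the mean: (43 + 76 + 6 + 37 + 26 + 17 + 90 + 21 + 79 + 29 + 44 + 62 + 79 + 19 + 79) / 15 = 47.1333
Step 2: Compute squared deviations from the mean:
  (43 - 47.1333)^2 = 17.0844
  (76 - 47.1333)^2 = 833.2844
  (6 - 47.1333)^2 = 1691.9511
  (37 - 47.1333)^2 = 102.6844
  (26 - 47.1333)^2 = 446.6178
  (17 - 47.1333)^2 = 908.0178
  (90 - 47.1333)^2 = 1837.5511
  (21 - 47.1333)^2 = 682.9511
  (79 - 47.1333)^2 = 1015.4844
  (29 - 47.1333)^2 = 328.8178
  (44 - 47.1333)^2 = 9.8178
  (62 - 47.1333)^2 = 221.0178
  (79 - 47.1333)^2 = 1015.4844
  (19 - 47.1333)^2 = 791.4844
  (79 - 47.1333)^2 = 1015.4844
Step 3: Sum of squared deviations = 10917.7333
Step 4: Sample variance = 10917.7333 / 14 = 779.8381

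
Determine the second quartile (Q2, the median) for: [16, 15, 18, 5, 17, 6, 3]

15

Step 1: Sort the data: [3, 5, 6, 15, 16, 17, 18]
Step 2: n = 7
Step 3: Q2 is the median. Since n is odd, it is the middle value at position 4: 15
Step 4: Q2 = 15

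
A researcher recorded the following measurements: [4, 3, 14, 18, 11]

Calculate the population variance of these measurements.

33.2

Step 1: Compute the mean: (4 + 3 + 14 + 18 + 11) / 5 = 10
Step 2: Compute squared deviations from the mean:
  (4 - 10)^2 = 36
  (3 - 10)^2 = 49
  (14 - 10)^2 = 16
  (18 - 10)^2 = 64
  (11 - 10)^2 = 1
Step 3: Sum of squared deviations = 166
Step 4: Population variance = 166 / 5 = 33.2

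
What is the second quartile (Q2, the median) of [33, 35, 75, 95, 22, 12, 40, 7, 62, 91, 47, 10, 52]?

40

Step 1: Sort the data: [7, 10, 12, 22, 33, 35, 40, 47, 52, 62, 75, 91, 95]
Step 2: n = 13
Step 3: Q2 is the median. Since n is odd, it is the middle value at position 7: 40
Step 4: Q2 = 40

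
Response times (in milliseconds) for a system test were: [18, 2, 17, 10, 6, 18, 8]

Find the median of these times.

10

Step 1: Sort the data in ascending order: [2, 6, 8, 10, 17, 18, 18]
Step 2: The number of values is n = 7.
Step 3: Since n is odd, the median is the middle value at position 4: 10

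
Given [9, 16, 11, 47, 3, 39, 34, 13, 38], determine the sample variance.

258.25

Step 1: Compute the mean: (9 + 16 + 11 + 47 + 3 + 39 + 34 + 13 + 38) / 9 = 23.3333
Step 2: Compute squared deviations from the mean:
  (9 - 23.3333)^2 = 205.4444
  (16 - 23.3333)^2 = 53.7778
  (11 - 23.3333)^2 = 152.1111
  (47 - 23.3333)^2 = 560.1111
  (3 - 23.3333)^2 = 413.4444
  (39 - 23.3333)^2 = 245.4444
  (34 - 23.3333)^2 = 113.7778
  (13 - 23.3333)^2 = 106.7778
  (38 - 23.3333)^2 = 215.1111
Step 3: Sum of squared deviations = 2066
Step 4: Sample variance = 2066 / 8 = 258.25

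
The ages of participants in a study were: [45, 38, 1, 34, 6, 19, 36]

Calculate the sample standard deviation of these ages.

17.0378

Step 1: Compute the mean: 25.5714
Step 2: Sum of squared deviations from the mean: 1741.7143
Step 3: Sample variance = 1741.7143 / 6 = 290.2857
Step 4: Standard deviation = sqrt(290.2857) = 17.0378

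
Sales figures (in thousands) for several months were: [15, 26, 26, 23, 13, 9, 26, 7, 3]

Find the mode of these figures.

26

Step 1: Count the frequency of each value:
  3: appears 1 time(s)
  7: appears 1 time(s)
  9: appears 1 time(s)
  13: appears 1 time(s)
  15: appears 1 time(s)
  23: appears 1 time(s)
  26: appears 3 time(s)
Step 2: The value 26 appears most frequently (3 times).
Step 3: Mode = 26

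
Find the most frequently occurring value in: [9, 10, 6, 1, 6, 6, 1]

6

Step 1: Count the frequency of each value:
  1: appears 2 time(s)
  6: appears 3 time(s)
  9: appears 1 time(s)
  10: appears 1 time(s)
Step 2: The value 6 appears most frequently (3 times).
Step 3: Mode = 6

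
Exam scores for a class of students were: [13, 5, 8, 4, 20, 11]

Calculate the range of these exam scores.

16

Step 1: Identify the maximum value: max = 20
Step 2: Identify the minimum value: min = 4
Step 3: Range = max - min = 20 - 4 = 16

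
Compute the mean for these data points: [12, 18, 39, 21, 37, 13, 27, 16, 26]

23.2222

Step 1: Sum all values: 12 + 18 + 39 + 21 + 37 + 13 + 27 + 16 + 26 = 209
Step 2: Count the number of values: n = 9
Step 3: Mean = sum / n = 209 / 9 = 23.2222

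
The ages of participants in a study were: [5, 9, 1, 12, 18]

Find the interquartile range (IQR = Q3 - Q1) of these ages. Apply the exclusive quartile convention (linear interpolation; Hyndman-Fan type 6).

12

Step 1: Sort the data: [1, 5, 9, 12, 18]
Step 2: n = 5
Step 3: Using the exclusive quartile method:
  Q1 = 3
  Q2 (median) = 9
  Q3 = 15
  IQR = Q3 - Q1 = 15 - 3 = 12
Step 4: IQR = 12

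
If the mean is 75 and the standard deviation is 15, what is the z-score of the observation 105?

2

Step 1: Recall the z-score formula: z = (x - mu) / sigma
Step 2: Substitute values: z = (105 - 75) / 15
Step 3: z = 30 / 15 = 2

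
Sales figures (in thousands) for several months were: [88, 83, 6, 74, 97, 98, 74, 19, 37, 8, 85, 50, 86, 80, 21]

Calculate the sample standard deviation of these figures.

33.4532

Step 1: Compute the mean: 60.4
Step 2: Sum of squared deviations from the mean: 15667.6
Step 3: Sample variance = 15667.6 / 14 = 1119.1143
Step 4: Standard deviation = sqrt(1119.1143) = 33.4532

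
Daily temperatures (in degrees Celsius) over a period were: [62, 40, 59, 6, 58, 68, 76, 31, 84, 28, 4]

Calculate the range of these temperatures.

80

Step 1: Identify the maximum value: max = 84
Step 2: Identify the minimum value: min = 4
Step 3: Range = max - min = 84 - 4 = 80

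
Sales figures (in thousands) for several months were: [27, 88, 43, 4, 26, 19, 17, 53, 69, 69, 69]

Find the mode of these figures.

69

Step 1: Count the frequency of each value:
  4: appears 1 time(s)
  17: appears 1 time(s)
  19: appears 1 time(s)
  26: appears 1 time(s)
  27: appears 1 time(s)
  43: appears 1 time(s)
  53: appears 1 time(s)
  69: appears 3 time(s)
  88: appears 1 time(s)
Step 2: The value 69 appears most frequently (3 times).
Step 3: Mode = 69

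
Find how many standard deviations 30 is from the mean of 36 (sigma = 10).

-0.6

Step 1: Recall the z-score formula: z = (x - mu) / sigma
Step 2: Substitute values: z = (30 - 36) / 10
Step 3: z = -6 / 10 = -0.6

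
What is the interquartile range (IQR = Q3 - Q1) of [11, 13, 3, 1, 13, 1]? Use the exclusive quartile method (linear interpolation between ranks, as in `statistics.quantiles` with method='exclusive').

12

Step 1: Sort the data: [1, 1, 3, 11, 13, 13]
Step 2: n = 6
Step 3: Using the exclusive quartile method:
  Q1 = 1
  Q2 (median) = 7
  Q3 = 13
  IQR = Q3 - Q1 = 13 - 1 = 12
Step 4: IQR = 12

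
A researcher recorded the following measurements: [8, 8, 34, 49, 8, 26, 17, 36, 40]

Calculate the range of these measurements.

41

Step 1: Identify the maximum value: max = 49
Step 2: Identify the minimum value: min = 8
Step 3: Range = max - min = 49 - 8 = 41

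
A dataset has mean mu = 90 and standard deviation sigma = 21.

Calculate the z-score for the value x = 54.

-1.7143

Step 1: Recall the z-score formula: z = (x - mu) / sigma
Step 2: Substitute values: z = (54 - 90) / 21
Step 3: z = -36 / 21 = -1.7143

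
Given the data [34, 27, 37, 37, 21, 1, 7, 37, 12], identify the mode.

37

Step 1: Count the frequency of each value:
  1: appears 1 time(s)
  7: appears 1 time(s)
  12: appears 1 time(s)
  21: appears 1 time(s)
  27: appears 1 time(s)
  34: appears 1 time(s)
  37: appears 3 time(s)
Step 2: The value 37 appears most frequently (3 times).
Step 3: Mode = 37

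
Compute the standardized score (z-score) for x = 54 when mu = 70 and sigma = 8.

-2

Step 1: Recall the z-score formula: z = (x - mu) / sigma
Step 2: Substitute values: z = (54 - 70) / 8
Step 3: z = -16 / 8 = -2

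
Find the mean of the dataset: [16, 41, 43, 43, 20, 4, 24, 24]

26.875

Step 1: Sum all values: 16 + 41 + 43 + 43 + 20 + 4 + 24 + 24 = 215
Step 2: Count the number of values: n = 8
Step 3: Mean = sum / n = 215 / 8 = 26.875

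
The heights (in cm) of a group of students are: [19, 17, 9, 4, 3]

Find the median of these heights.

9

Step 1: Sort the data in ascending order: [3, 4, 9, 17, 19]
Step 2: The number of values is n = 5.
Step 3: Since n is odd, the median is the middle value at position 3: 9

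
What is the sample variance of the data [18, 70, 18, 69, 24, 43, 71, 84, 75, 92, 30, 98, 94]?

894.7692

Step 1: Compute the mean: (18 + 70 + 18 + 69 + 24 + 43 + 71 + 84 + 75 + 92 + 30 + 98 + 94) / 13 = 60.4615
Step 2: Compute squared deviations from the mean:
  (18 - 60.4615)^2 = 1802.9822
  (70 - 60.4615)^2 = 90.9822
  (18 - 60.4615)^2 = 1802.9822
  (69 - 60.4615)^2 = 72.9053
  (24 - 60.4615)^2 = 1329.4438
  (43 - 60.4615)^2 = 304.9053
  (71 - 60.4615)^2 = 111.0592
  (84 - 60.4615)^2 = 554.0592
  (75 - 60.4615)^2 = 211.3669
  (92 - 60.4615)^2 = 994.6746
  (30 - 60.4615)^2 = 927.9053
  (98 - 60.4615)^2 = 1409.1361
  (94 - 60.4615)^2 = 1124.8284
Step 3: Sum of squared deviations = 10737.2308
Step 4: Sample variance = 10737.2308 / 12 = 894.7692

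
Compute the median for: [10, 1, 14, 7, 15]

10

Step 1: Sort the data in ascending order: [1, 7, 10, 14, 15]
Step 2: The number of values is n = 5.
Step 3: Since n is odd, the median is the middle value at position 3: 10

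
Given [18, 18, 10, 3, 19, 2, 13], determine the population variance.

43.8367

Step 1: Compute the mean: (18 + 18 + 10 + 3 + 19 + 2 + 13) / 7 = 11.8571
Step 2: Compute squared deviations from the mean:
  (18 - 11.8571)^2 = 37.7347
  (18 - 11.8571)^2 = 37.7347
  (10 - 11.8571)^2 = 3.449
  (3 - 11.8571)^2 = 78.449
  (19 - 11.8571)^2 = 51.0204
  (2 - 11.8571)^2 = 97.1633
  (13 - 11.8571)^2 = 1.3061
Step 3: Sum of squared deviations = 306.8571
Step 4: Population variance = 306.8571 / 7 = 43.8367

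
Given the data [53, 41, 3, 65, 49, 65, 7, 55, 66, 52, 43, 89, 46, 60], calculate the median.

52.5

Step 1: Sort the data in ascending order: [3, 7, 41, 43, 46, 49, 52, 53, 55, 60, 65, 65, 66, 89]
Step 2: The number of values is n = 14.
Step 3: Since n is even, the median is the average of positions 7 and 8:
  Median = (52 + 53) / 2 = 52.5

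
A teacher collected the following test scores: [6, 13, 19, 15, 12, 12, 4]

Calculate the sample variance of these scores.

26.2857

Step 1: Compute the mean: (6 + 13 + 19 + 15 + 12 + 12 + 4) / 7 = 11.5714
Step 2: Compute squared deviations from the mean:
  (6 - 11.5714)^2 = 31.0408
  (13 - 11.5714)^2 = 2.0408
  (19 - 11.5714)^2 = 55.1837
  (15 - 11.5714)^2 = 11.7551
  (12 - 11.5714)^2 = 0.1837
  (12 - 11.5714)^2 = 0.1837
  (4 - 11.5714)^2 = 57.3265
Step 3: Sum of squared deviations = 157.7143
Step 4: Sample variance = 157.7143 / 6 = 26.2857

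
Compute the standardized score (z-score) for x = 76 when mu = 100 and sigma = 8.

-3

Step 1: Recall the z-score formula: z = (x - mu) / sigma
Step 2: Substitute values: z = (76 - 100) / 8
Step 3: z = -24 / 8 = -3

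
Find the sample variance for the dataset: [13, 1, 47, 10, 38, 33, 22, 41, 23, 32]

218.8889

Step 1: Compute the mean: (13 + 1 + 47 + 10 + 38 + 33 + 22 + 41 + 23 + 32) / 10 = 26
Step 2: Compute squared deviations from the mean:
  (13 - 26)^2 = 169
  (1 - 26)^2 = 625
  (47 - 26)^2 = 441
  (10 - 26)^2 = 256
  (38 - 26)^2 = 144
  (33 - 26)^2 = 49
  (22 - 26)^2 = 16
  (41 - 26)^2 = 225
  (23 - 26)^2 = 9
  (32 - 26)^2 = 36
Step 3: Sum of squared deviations = 1970
Step 4: Sample variance = 1970 / 9 = 218.8889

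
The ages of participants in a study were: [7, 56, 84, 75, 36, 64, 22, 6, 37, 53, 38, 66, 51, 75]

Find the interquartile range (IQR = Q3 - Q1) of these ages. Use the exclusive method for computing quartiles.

35.75

Step 1: Sort the data: [6, 7, 22, 36, 37, 38, 51, 53, 56, 64, 66, 75, 75, 84]
Step 2: n = 14
Step 3: Using the exclusive quartile method:
  Q1 = 32.5
  Q2 (median) = 52
  Q3 = 68.25
  IQR = Q3 - Q1 = 68.25 - 32.5 = 35.75
Step 4: IQR = 35.75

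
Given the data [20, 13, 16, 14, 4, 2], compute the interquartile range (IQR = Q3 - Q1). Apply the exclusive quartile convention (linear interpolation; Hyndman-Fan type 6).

13.5

Step 1: Sort the data: [2, 4, 13, 14, 16, 20]
Step 2: n = 6
Step 3: Using the exclusive quartile method:
  Q1 = 3.5
  Q2 (median) = 13.5
  Q3 = 17
  IQR = Q3 - Q1 = 17 - 3.5 = 13.5
Step 4: IQR = 13.5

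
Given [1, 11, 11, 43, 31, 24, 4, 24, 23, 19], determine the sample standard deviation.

12.7493

Step 1: Compute the mean: 19.1
Step 2: Sum of squared deviations from the mean: 1462.9
Step 3: Sample variance = 1462.9 / 9 = 162.5444
Step 4: Standard deviation = sqrt(162.5444) = 12.7493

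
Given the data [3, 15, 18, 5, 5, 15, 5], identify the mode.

5

Step 1: Count the frequency of each value:
  3: appears 1 time(s)
  5: appears 3 time(s)
  15: appears 2 time(s)
  18: appears 1 time(s)
Step 2: The value 5 appears most frequently (3 times).
Step 3: Mode = 5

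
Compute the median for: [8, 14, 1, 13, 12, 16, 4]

12

Step 1: Sort the data in ascending order: [1, 4, 8, 12, 13, 14, 16]
Step 2: The number of values is n = 7.
Step 3: Since n is odd, the median is the middle value at position 4: 12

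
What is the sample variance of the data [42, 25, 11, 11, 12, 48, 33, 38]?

223.1429

Step 1: Compute the mean: (42 + 25 + 11 + 11 + 12 + 48 + 33 + 38) / 8 = 27.5
Step 2: Compute squared deviations from the mean:
  (42 - 27.5)^2 = 210.25
  (25 - 27.5)^2 = 6.25
  (11 - 27.5)^2 = 272.25
  (11 - 27.5)^2 = 272.25
  (12 - 27.5)^2 = 240.25
  (48 - 27.5)^2 = 420.25
  (33 - 27.5)^2 = 30.25
  (38 - 27.5)^2 = 110.25
Step 3: Sum of squared deviations = 1562
Step 4: Sample variance = 1562 / 7 = 223.1429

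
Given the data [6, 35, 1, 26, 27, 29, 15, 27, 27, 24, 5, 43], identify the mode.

27

Step 1: Count the frequency of each value:
  1: appears 1 time(s)
  5: appears 1 time(s)
  6: appears 1 time(s)
  15: appears 1 time(s)
  24: appears 1 time(s)
  26: appears 1 time(s)
  27: appears 3 time(s)
  29: appears 1 time(s)
  35: appears 1 time(s)
  43: appears 1 time(s)
Step 2: The value 27 appears most frequently (3 times).
Step 3: Mode = 27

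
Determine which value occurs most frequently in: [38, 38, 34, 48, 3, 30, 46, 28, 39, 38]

38

Step 1: Count the frequency of each value:
  3: appears 1 time(s)
  28: appears 1 time(s)
  30: appears 1 time(s)
  34: appears 1 time(s)
  38: appears 3 time(s)
  39: appears 1 time(s)
  46: appears 1 time(s)
  48: appears 1 time(s)
Step 2: The value 38 appears most frequently (3 times).
Step 3: Mode = 38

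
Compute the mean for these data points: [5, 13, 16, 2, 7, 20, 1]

9.1429

Step 1: Sum all values: 5 + 13 + 16 + 2 + 7 + 20 + 1 = 64
Step 2: Count the number of values: n = 7
Step 3: Mean = sum / n = 64 / 7 = 9.1429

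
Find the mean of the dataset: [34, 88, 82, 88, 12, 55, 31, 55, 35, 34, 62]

52.3636

Step 1: Sum all values: 34 + 88 + 82 + 88 + 12 + 55 + 31 + 55 + 35 + 34 + 62 = 576
Step 2: Count the number of values: n = 11
Step 3: Mean = sum / n = 576 / 11 = 52.3636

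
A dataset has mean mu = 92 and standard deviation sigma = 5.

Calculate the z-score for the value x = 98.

1.2

Step 1: Recall the z-score formula: z = (x - mu) / sigma
Step 2: Substitute values: z = (98 - 92) / 5
Step 3: z = 6 / 5 = 1.2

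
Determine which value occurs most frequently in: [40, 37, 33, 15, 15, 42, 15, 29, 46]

15

Step 1: Count the frequency of each value:
  15: appears 3 time(s)
  29: appears 1 time(s)
  33: appears 1 time(s)
  37: appears 1 time(s)
  40: appears 1 time(s)
  42: appears 1 time(s)
  46: appears 1 time(s)
Step 2: The value 15 appears most frequently (3 times).
Step 3: Mode = 15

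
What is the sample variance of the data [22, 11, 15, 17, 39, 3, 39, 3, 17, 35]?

183.6556

Step 1: Compute the mean: (22 + 11 + 15 + 17 + 39 + 3 + 39 + 3 + 17 + 35) / 10 = 20.1
Step 2: Compute squared deviations from the mean:
  (22 - 20.1)^2 = 3.61
  (11 - 20.1)^2 = 82.81
  (15 - 20.1)^2 = 26.01
  (17 - 20.1)^2 = 9.61
  (39 - 20.1)^2 = 357.21
  (3 - 20.1)^2 = 292.41
  (39 - 20.1)^2 = 357.21
  (3 - 20.1)^2 = 292.41
  (17 - 20.1)^2 = 9.61
  (35 - 20.1)^2 = 222.01
Step 3: Sum of squared deviations = 1652.9
Step 4: Sample variance = 1652.9 / 9 = 183.6556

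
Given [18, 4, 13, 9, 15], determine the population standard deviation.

4.8744

Step 1: Compute the mean: 11.8
Step 2: Sum of squared deviations from the mean: 118.8
Step 3: Population variance = 118.8 / 5 = 23.76
Step 4: Standard deviation = sqrt(23.76) = 4.8744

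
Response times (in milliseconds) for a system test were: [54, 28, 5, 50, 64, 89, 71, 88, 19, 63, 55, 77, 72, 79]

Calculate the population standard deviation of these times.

24.5061

Step 1: Compute the mean: 58.1429
Step 2: Sum of squared deviations from the mean: 8407.7143
Step 3: Population variance = 8407.7143 / 14 = 600.551
Step 4: Standard deviation = sqrt(600.551) = 24.5061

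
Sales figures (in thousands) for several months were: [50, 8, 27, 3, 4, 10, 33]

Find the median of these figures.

10

Step 1: Sort the data in ascending order: [3, 4, 8, 10, 27, 33, 50]
Step 2: The number of values is n = 7.
Step 3: Since n is odd, the median is the middle value at position 4: 10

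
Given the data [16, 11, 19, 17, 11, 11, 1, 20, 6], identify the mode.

11

Step 1: Count the frequency of each value:
  1: appears 1 time(s)
  6: appears 1 time(s)
  11: appears 3 time(s)
  16: appears 1 time(s)
  17: appears 1 time(s)
  19: appears 1 time(s)
  20: appears 1 time(s)
Step 2: The value 11 appears most frequently (3 times).
Step 3: Mode = 11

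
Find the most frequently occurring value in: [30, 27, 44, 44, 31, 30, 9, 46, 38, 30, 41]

30

Step 1: Count the frequency of each value:
  9: appears 1 time(s)
  27: appears 1 time(s)
  30: appears 3 time(s)
  31: appears 1 time(s)
  38: appears 1 time(s)
  41: appears 1 time(s)
  44: appears 2 time(s)
  46: appears 1 time(s)
Step 2: The value 30 appears most frequently (3 times).
Step 3: Mode = 30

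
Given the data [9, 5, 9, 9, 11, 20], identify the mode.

9

Step 1: Count the frequency of each value:
  5: appears 1 time(s)
  9: appears 3 time(s)
  11: appears 1 time(s)
  20: appears 1 time(s)
Step 2: The value 9 appears most frequently (3 times).
Step 3: Mode = 9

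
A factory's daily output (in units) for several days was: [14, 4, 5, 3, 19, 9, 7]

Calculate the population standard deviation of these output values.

5.4173

Step 1: Compute the mean: 8.7143
Step 2: Sum of squared deviations from the mean: 205.4286
Step 3: Population variance = 205.4286 / 7 = 29.3469
Step 4: Standard deviation = sqrt(29.3469) = 5.4173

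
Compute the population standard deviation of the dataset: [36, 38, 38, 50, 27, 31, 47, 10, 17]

12.3288

Step 1: Compute the mean: 32.6667
Step 2: Sum of squared deviations from the mean: 1368
Step 3: Population variance = 1368 / 9 = 152
Step 4: Standard deviation = sqrt(152) = 12.3288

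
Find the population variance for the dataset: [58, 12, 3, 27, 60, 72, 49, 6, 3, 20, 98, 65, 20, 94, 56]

967.5822

Step 1: Compute the mean: (58 + 12 + 3 + 27 + 60 + 72 + 49 + 6 + 3 + 20 + 98 + 65 + 20 + 94 + 56) / 15 = 42.8667
Step 2: Compute squared deviations from the mean:
  (58 - 42.8667)^2 = 229.0178
  (12 - 42.8667)^2 = 952.7511
  (3 - 42.8667)^2 = 1589.3511
  (27 - 42.8667)^2 = 251.7511
  (60 - 42.8667)^2 = 293.5511
  (72 - 42.8667)^2 = 848.7511
  (49 - 42.8667)^2 = 37.6178
  (6 - 42.8667)^2 = 1359.1511
  (3 - 42.8667)^2 = 1589.3511
  (20 - 42.8667)^2 = 522.8844
  (98 - 42.8667)^2 = 3039.6844
  (65 - 42.8667)^2 = 489.8844
  (20 - 42.8667)^2 = 522.8844
  (94 - 42.8667)^2 = 2614.6178
  (56 - 42.8667)^2 = 172.4844
Step 3: Sum of squared deviations = 14513.7333
Step 4: Population variance = 14513.7333 / 15 = 967.5822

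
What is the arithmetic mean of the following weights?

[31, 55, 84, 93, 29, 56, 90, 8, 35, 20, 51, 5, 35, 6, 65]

44.2

Step 1: Sum all values: 31 + 55 + 84 + 93 + 29 + 56 + 90 + 8 + 35 + 20 + 51 + 5 + 35 + 6 + 65 = 663
Step 2: Count the number of values: n = 15
Step 3: Mean = sum / n = 663 / 15 = 44.2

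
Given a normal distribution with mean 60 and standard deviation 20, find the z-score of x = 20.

-2

Step 1: Recall the z-score formula: z = (x - mu) / sigma
Step 2: Substitute values: z = (20 - 60) / 20
Step 3: z = -40 / 20 = -2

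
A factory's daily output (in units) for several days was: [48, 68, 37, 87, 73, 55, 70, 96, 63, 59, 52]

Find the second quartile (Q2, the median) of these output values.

63

Step 1: Sort the data: [37, 48, 52, 55, 59, 63, 68, 70, 73, 87, 96]
Step 2: n = 11
Step 3: Q2 is the median. Since n is odd, it is the middle value at position 6: 63
Step 4: Q2 = 63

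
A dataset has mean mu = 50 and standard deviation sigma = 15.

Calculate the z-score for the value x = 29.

-1.4

Step 1: Recall the z-score formula: z = (x - mu) / sigma
Step 2: Substitute values: z = (29 - 50) / 15
Step 3: z = -21 / 15 = -1.4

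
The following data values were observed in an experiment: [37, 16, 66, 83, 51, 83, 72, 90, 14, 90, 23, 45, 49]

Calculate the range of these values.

76

Step 1: Identify the maximum value: max = 90
Step 2: Identify the minimum value: min = 14
Step 3: Range = max - min = 90 - 14 = 76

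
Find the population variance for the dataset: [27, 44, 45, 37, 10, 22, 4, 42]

219.1094

Step 1: Compute the mean: (27 + 44 + 45 + 37 + 10 + 22 + 4 + 42) / 8 = 28.875
Step 2: Compute squared deviations from the mean:
  (27 - 28.875)^2 = 3.5156
  (44 - 28.875)^2 = 228.7656
  (45 - 28.875)^2 = 260.0156
  (37 - 28.875)^2 = 66.0156
  (10 - 28.875)^2 = 356.2656
  (22 - 28.875)^2 = 47.2656
  (4 - 28.875)^2 = 618.7656
  (42 - 28.875)^2 = 172.2656
Step 3: Sum of squared deviations = 1752.875
Step 4: Population variance = 1752.875 / 8 = 219.1094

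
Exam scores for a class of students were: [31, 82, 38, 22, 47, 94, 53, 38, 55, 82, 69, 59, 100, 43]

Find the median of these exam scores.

54

Step 1: Sort the data in ascending order: [22, 31, 38, 38, 43, 47, 53, 55, 59, 69, 82, 82, 94, 100]
Step 2: The number of values is n = 14.
Step 3: Since n is even, the median is the average of positions 7 and 8:
  Median = (53 + 55) / 2 = 54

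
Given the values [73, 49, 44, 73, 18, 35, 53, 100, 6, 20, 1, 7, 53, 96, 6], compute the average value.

42.2667

Step 1: Sum all values: 73 + 49 + 44 + 73 + 18 + 35 + 53 + 100 + 6 + 20 + 1 + 7 + 53 + 96 + 6 = 634
Step 2: Count the number of values: n = 15
Step 3: Mean = sum / n = 634 / 15 = 42.2667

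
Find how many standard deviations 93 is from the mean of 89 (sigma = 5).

0.8

Step 1: Recall the z-score formula: z = (x - mu) / sigma
Step 2: Substitute values: z = (93 - 89) / 5
Step 3: z = 4 / 5 = 0.8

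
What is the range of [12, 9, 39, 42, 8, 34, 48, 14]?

40

Step 1: Identify the maximum value: max = 48
Step 2: Identify the minimum value: min = 8
Step 3: Range = max - min = 48 - 8 = 40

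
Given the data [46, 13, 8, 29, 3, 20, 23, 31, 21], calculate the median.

21

Step 1: Sort the data in ascending order: [3, 8, 13, 20, 21, 23, 29, 31, 46]
Step 2: The number of values is n = 9.
Step 3: Since n is odd, the median is the middle value at position 5: 21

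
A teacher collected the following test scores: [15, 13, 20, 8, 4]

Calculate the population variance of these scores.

30.8

Step 1: Compute the mean: (15 + 13 + 20 + 8 + 4) / 5 = 12
Step 2: Compute squared deviations from the mean:
  (15 - 12)^2 = 9
  (13 - 12)^2 = 1
  (20 - 12)^2 = 64
  (8 - 12)^2 = 16
  (4 - 12)^2 = 64
Step 3: Sum of squared deviations = 154
Step 4: Population variance = 154 / 5 = 30.8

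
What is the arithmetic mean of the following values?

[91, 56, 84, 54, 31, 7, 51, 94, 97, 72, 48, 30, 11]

55.8462

Step 1: Sum all values: 91 + 56 + 84 + 54 + 31 + 7 + 51 + 94 + 97 + 72 + 48 + 30 + 11 = 726
Step 2: Count the number of values: n = 13
Step 3: Mean = sum / n = 726 / 13 = 55.8462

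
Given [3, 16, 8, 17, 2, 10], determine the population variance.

33.2222

Step 1: Compute the mean: (3 + 16 + 8 + 17 + 2 + 10) / 6 = 9.3333
Step 2: Compute squared deviations from the mean:
  (3 - 9.3333)^2 = 40.1111
  (16 - 9.3333)^2 = 44.4444
  (8 - 9.3333)^2 = 1.7778
  (17 - 9.3333)^2 = 58.7778
  (2 - 9.3333)^2 = 53.7778
  (10 - 9.3333)^2 = 0.4444
Step 3: Sum of squared deviations = 199.3333
Step 4: Population variance = 199.3333 / 6 = 33.2222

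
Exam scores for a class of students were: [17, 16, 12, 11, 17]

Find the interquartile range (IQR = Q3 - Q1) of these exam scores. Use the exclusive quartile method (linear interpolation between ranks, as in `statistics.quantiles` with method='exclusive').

5.5

Step 1: Sort the data: [11, 12, 16, 17, 17]
Step 2: n = 5
Step 3: Using the exclusive quartile method:
  Q1 = 11.5
  Q2 (median) = 16
  Q3 = 17
  IQR = Q3 - Q1 = 17 - 11.5 = 5.5
Step 4: IQR = 5.5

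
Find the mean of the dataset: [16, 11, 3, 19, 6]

11

Step 1: Sum all values: 16 + 11 + 3 + 19 + 6 = 55
Step 2: Count the number of values: n = 5
Step 3: Mean = sum / n = 55 / 5 = 11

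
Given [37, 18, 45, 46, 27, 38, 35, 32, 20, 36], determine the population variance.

79.64

Step 1: Compute the mean: (37 + 18 + 45 + 46 + 27 + 38 + 35 + 32 + 20 + 36) / 10 = 33.4
Step 2: Compute squared deviations from the mean:
  (37 - 33.4)^2 = 12.96
  (18 - 33.4)^2 = 237.16
  (45 - 33.4)^2 = 134.56
  (46 - 33.4)^2 = 158.76
  (27 - 33.4)^2 = 40.96
  (38 - 33.4)^2 = 21.16
  (35 - 33.4)^2 = 2.56
  (32 - 33.4)^2 = 1.96
  (20 - 33.4)^2 = 179.56
  (36 - 33.4)^2 = 6.76
Step 3: Sum of squared deviations = 796.4
Step 4: Population variance = 796.4 / 10 = 79.64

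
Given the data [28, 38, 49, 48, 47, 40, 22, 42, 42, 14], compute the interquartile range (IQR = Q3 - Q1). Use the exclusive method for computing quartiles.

20.75

Step 1: Sort the data: [14, 22, 28, 38, 40, 42, 42, 47, 48, 49]
Step 2: n = 10
Step 3: Using the exclusive quartile method:
  Q1 = 26.5
  Q2 (median) = 41
  Q3 = 47.25
  IQR = Q3 - Q1 = 47.25 - 26.5 = 20.75
Step 4: IQR = 20.75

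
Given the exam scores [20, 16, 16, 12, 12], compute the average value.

15.2

Step 1: Sum all values: 20 + 16 + 16 + 12 + 12 = 76
Step 2: Count the number of values: n = 5
Step 3: Mean = sum / n = 76 / 5 = 15.2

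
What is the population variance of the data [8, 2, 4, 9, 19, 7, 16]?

32.4898

Step 1: Compute the mean: (8 + 2 + 4 + 9 + 19 + 7 + 16) / 7 = 9.2857
Step 2: Compute squared deviations from the mean:
  (8 - 9.2857)^2 = 1.6531
  (2 - 9.2857)^2 = 53.0816
  (4 - 9.2857)^2 = 27.9388
  (9 - 9.2857)^2 = 0.0816
  (19 - 9.2857)^2 = 94.3673
  (7 - 9.2857)^2 = 5.2245
  (16 - 9.2857)^2 = 45.0816
Step 3: Sum of squared deviations = 227.4286
Step 4: Population variance = 227.4286 / 7 = 32.4898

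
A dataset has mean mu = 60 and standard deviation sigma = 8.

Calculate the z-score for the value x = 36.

-3

Step 1: Recall the z-score formula: z = (x - mu) / sigma
Step 2: Substitute values: z = (36 - 60) / 8
Step 3: z = -24 / 8 = -3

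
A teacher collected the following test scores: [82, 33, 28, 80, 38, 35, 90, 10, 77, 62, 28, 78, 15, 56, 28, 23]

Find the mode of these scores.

28

Step 1: Count the frequency of each value:
  10: appears 1 time(s)
  15: appears 1 time(s)
  23: appears 1 time(s)
  28: appears 3 time(s)
  33: appears 1 time(s)
  35: appears 1 time(s)
  38: appears 1 time(s)
  56: appears 1 time(s)
  62: appears 1 time(s)
  77: appears 1 time(s)
  78: appears 1 time(s)
  80: appears 1 time(s)
  82: appears 1 time(s)
  90: appears 1 time(s)
Step 2: The value 28 appears most frequently (3 times).
Step 3: Mode = 28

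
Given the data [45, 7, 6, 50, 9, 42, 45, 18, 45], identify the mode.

45

Step 1: Count the frequency of each value:
  6: appears 1 time(s)
  7: appears 1 time(s)
  9: appears 1 time(s)
  18: appears 1 time(s)
  42: appears 1 time(s)
  45: appears 3 time(s)
  50: appears 1 time(s)
Step 2: The value 45 appears most frequently (3 times).
Step 3: Mode = 45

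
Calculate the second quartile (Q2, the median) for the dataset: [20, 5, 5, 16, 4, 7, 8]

7

Step 1: Sort the data: [4, 5, 5, 7, 8, 16, 20]
Step 2: n = 7
Step 3: Q2 is the median. Since n is odd, it is the middle value at position 4: 7
Step 4: Q2 = 7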